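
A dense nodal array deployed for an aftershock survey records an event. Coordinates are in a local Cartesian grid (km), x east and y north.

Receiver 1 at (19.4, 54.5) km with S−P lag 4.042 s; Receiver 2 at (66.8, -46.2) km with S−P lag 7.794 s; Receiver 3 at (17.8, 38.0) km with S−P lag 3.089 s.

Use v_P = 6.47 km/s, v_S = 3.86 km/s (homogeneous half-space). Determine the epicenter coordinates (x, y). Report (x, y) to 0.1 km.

Distance from S−P lag: d = Δt · v_P v_S / (v_P − v_S) = Δt · (6.47·3.86)/(6.47−3.86) ≈ 9.5687·Δt.
So d_Receiver 1 = 38.68, d_Receiver 2 = 74.58, d_Receiver 3 = 29.56 km.
Circle about each station: (x − 19.4)² + (y − 54.5)² = 38.68²; (x − 66.8)² + (y + 46.2)² = 74.58²; (x − 17.8)² + (y − 38.0)² = 29.56².
Subtracting the Receiver 1 equation from the Receiver 2 and Receiver 3 equations removes the quadratic terms:
94.8 x − 201.4 y = -815.96
-3.2 x − 33.0 y = -963.42
Solving the 2×2 system: x ≈ 44.3, y ≈ 24.9 km.

(44.3, 24.9)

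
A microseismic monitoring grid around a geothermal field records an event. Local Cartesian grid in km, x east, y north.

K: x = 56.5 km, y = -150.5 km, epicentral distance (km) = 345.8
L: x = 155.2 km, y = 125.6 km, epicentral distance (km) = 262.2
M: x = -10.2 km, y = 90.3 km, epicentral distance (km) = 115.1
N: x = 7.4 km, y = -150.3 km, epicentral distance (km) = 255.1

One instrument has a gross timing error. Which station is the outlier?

Solve using three stations at a time. Using K, L, M (subtract circle equations pairwise → linear system) gives (x, y) ≈ (-105.3, 155.1).
Distances from that point to each station vs reported:
  K: calculated 345.8 vs reported 345.8 → residual 0.0 km
  L: calculated 262.2 vs reported 262.2 → residual 0.0 km
  M: calculated 115.1 vs reported 115.1 → residual 0.0 km
  N: calculated 325.5 vs reported 255.1 → residual 70.4 km
K, L, M are mutually consistent (residuals ≈ 0); N is off by 70.4 km.

N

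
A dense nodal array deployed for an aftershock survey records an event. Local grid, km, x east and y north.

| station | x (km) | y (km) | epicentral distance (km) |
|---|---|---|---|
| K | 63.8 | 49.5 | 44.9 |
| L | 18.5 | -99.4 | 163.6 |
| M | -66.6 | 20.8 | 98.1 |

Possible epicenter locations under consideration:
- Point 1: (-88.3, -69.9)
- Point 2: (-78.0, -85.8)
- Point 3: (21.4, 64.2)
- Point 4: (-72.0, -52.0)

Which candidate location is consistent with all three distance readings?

For each candidate, compare |candidate − station| to the reported distance:
Point 1: residuals K 148.5, L 52.8, M 4.8 → max 148.5 km
Point 2: residuals K 151.1, L 66.1, M 9.1 → max 151.1 km
Point 3: residuals K 0.0, L 0.0, M 0.0 → max 0.0 km
Point 4: residuals K 124.6, L 61.4, M 25.1 → max 124.6 km
Only Point 3 has all residuals ≈ 0.

Point 3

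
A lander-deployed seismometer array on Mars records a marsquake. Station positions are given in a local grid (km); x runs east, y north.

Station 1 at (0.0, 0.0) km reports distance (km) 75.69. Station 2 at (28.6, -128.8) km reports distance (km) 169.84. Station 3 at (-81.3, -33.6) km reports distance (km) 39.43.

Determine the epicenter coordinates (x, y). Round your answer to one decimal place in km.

(-75.5, 5.4)

Circle about each station: x² + y² = 75.69²; (x − 28.6)² + (y + 128.8)² = 169.84²; (x + 81.3)² + (y + 33.6)² = 39.43².
Subtracting the Station 1 equation from the Station 2 and Station 3 equations removes the quadratic terms:
57.2 x − 257.6 y = -5709.25
-162.6 x − 67.2 y = 11912.90
Solving the 2×2 system: x ≈ -75.5, y ≈ 5.4 km.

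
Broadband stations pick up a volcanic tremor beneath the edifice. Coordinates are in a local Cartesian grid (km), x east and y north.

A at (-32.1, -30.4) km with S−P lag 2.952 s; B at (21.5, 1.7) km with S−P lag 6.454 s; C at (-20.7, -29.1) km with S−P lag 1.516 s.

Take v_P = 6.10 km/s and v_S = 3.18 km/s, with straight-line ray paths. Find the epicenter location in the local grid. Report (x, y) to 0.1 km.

Distance from S−P lag: d = Δt · v_P v_S / (v_P − v_S) = Δt · (6.10·3.18)/(6.10−3.18) ≈ 6.6432·Δt.
So d_A = 19.61, d_B = 42.87, d_C = 10.07 km.
Circle about each station: (x + 32.1)² + (y + 30.4)² = 19.61²; (x − 21.5)² + (y − 1.7)² = 42.87²; (x + 20.7)² + (y + 29.1)² = 10.07².
Subtracting the A equation from the B and C equations removes the quadratic terms:
107.2 x + 64.2 y = -2942.71
22.8 x + 2.6 y = -396.12
Solving the 2×2 system: x ≈ -15.0, y ≈ -20.8 km.

x ≈ -15.0 km, y ≈ -20.8 km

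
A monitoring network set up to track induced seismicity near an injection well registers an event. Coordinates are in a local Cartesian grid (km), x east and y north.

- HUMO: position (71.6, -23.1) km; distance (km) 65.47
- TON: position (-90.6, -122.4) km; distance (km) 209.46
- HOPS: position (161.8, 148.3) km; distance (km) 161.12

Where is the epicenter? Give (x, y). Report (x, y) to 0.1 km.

(45.4, 36.9)

Circle about each station: (x − 71.6)² + (y + 23.1)² = 65.47²; (x + 90.6)² + (y + 122.4)² = 209.46²; (x − 161.8)² + (y − 148.3)² = 161.12².
Subtracting pairs of circle equations eliminates x²+y² and gives linear equations (the radical axes):
-324.4 x − 198.6 y = -22057.22
180.4 x + 342.8 y = 20838.63
Solving the 2×2 system: x ≈ 45.4, y ≈ 36.9 km.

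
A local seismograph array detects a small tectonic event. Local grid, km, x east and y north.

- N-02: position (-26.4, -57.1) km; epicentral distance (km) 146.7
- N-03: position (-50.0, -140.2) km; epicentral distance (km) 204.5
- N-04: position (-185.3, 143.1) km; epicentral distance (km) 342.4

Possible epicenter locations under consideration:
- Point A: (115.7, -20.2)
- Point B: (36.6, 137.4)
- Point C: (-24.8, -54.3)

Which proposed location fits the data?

For each candidate, compare |candidate − station| to the reported distance:
Point A: residuals N-02 0.1, N-03 0.1, N-04 0.0 → max 0.1 km
Point B: residuals N-02 57.7, N-03 86.3, N-04 120.4 → max 120.4 km
Point C: residuals N-02 143.5, N-03 115.0, N-04 88.0 → max 143.5 km
Only Point A has all residuals ≈ 0.

Point A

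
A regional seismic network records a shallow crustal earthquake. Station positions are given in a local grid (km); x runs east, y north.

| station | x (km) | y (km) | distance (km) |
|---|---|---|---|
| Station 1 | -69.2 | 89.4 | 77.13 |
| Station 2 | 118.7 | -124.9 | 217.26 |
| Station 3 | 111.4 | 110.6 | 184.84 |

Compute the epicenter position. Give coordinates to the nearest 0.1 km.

Circle about each station: (x + 69.2)² + (y − 89.4)² = 77.13²; (x − 118.7)² + (y + 124.9)² = 217.26²; (x − 111.4)² + (y − 110.6)² = 184.84².
Subtracting the Station 1 equation from the Station 2 and Station 3 equations removes the quadratic terms:
375.8 x − 428.6 y = -24344.17
361.2 x + 42.4 y = -16355.47
Solving the 2×2 system: x ≈ -47.1, y ≈ 15.5 km.

x ≈ -47.1 km, y ≈ 15.5 km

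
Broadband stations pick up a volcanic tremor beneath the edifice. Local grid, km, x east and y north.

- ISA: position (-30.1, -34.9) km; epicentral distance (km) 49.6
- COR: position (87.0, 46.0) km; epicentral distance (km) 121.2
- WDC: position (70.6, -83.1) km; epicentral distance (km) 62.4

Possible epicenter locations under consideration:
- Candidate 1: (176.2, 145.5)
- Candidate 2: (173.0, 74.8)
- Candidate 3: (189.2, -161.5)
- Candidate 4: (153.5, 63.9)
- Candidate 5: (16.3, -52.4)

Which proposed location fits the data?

For each candidate, compare |candidate − station| to the reported distance:
Candidate 1: residuals ISA 224.5, COR 12.4, WDC 189.4 → max 224.5 km
Candidate 2: residuals ISA 181.2, COR 30.5, WDC 125.8 → max 181.2 km
Candidate 3: residuals ISA 203.6, COR 110.1, WDC 79.8 → max 203.6 km
Candidate 4: residuals ISA 158.9, COR 52.3, WDC 106.4 → max 158.9 km
Candidate 5: residuals ISA 0.0, COR 0.0, WDC 0.0 → max 0.0 km
Only Candidate 5 has all residuals ≈ 0.

Candidate 5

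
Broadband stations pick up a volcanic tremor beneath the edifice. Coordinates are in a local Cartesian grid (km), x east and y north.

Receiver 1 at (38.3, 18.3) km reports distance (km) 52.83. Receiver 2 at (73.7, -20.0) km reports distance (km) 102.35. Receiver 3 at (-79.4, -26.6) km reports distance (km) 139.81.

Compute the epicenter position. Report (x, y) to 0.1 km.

x ≈ 22.8 km, y ≈ 68.8 km

Circle about each station: (x − 38.3)² + (y − 18.3)² = 52.83²; (x − 73.7)² + (y + 20.0)² = 102.35²; (x + 79.4)² + (y + 26.6)² = 139.81².
Subtracting the Receiver 1 equation from the Receiver 2 and Receiver 3 equations removes the quadratic terms:
70.8 x − 76.6 y = -3654.60
-235.4 x − 89.8 y = -11545.69
Solving the 2×2 system: x ≈ 22.8, y ≈ 68.8 km.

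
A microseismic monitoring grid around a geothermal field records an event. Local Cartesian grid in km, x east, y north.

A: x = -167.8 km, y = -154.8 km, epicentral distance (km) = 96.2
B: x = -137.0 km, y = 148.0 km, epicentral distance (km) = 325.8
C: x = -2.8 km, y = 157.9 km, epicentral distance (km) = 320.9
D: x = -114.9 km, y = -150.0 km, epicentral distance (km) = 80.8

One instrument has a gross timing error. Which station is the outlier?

Solve using three stations at a time. Using B, C, D (subtract circle equations pairwise → linear system) gives (x, y) ≈ (-34.9, -161.4).
Distances from that point to each station vs reported:
  A: calculated 133.1 vs reported 96.2 → residual 36.9 km
  B: calculated 325.8 vs reported 325.8 → residual 0.0 km
  C: calculated 320.9 vs reported 320.9 → residual 0.0 km
  D: calculated 80.8 vs reported 80.8 → residual 0.0 km
B, C, D are mutually consistent (residuals ≈ 0); A is off by 36.9 km.

A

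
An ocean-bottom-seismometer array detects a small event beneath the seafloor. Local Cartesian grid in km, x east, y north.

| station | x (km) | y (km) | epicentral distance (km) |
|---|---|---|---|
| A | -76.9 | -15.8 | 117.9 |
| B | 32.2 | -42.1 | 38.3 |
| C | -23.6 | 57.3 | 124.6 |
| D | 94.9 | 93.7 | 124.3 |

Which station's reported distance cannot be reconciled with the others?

Solve using three stations at a time. Using B, C, D (subtract circle equations pairwise → linear system) gives (x, y) ≈ (67.6, -27.6).
Distances from that point to each station vs reported:
  A: calculated 145.0 vs reported 117.9 → residual 27.1 km
  B: calculated 38.3 vs reported 38.3 → residual 0.0 km
  C: calculated 124.6 vs reported 124.6 → residual 0.0 km
  D: calculated 124.3 vs reported 124.3 → residual 0.0 km
B, C, D are mutually consistent (residuals ≈ 0); A is off by 27.1 km.

A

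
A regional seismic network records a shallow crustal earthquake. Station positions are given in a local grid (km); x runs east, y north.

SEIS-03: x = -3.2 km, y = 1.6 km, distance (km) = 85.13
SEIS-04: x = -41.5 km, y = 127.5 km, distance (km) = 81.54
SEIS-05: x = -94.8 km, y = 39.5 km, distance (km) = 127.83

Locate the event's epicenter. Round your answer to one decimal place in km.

x ≈ 25.9 km, y ≈ 81.6 km

Circle about each station: (x + 3.2)² + (y − 1.6)² = 85.13²; (x + 41.5)² + (y − 127.5)² = 81.54²; (x + 94.8)² + (y − 39.5)² = 127.83².
Subtracting pairs of circle equations eliminates x²+y² and gives linear equations (the radical axes):
-76.6 x + 251.8 y = 18564.05
-183.2 x + 75.8 y = 1441.10
Solving the 2×2 system: x ≈ 25.9, y ≈ 81.6 km.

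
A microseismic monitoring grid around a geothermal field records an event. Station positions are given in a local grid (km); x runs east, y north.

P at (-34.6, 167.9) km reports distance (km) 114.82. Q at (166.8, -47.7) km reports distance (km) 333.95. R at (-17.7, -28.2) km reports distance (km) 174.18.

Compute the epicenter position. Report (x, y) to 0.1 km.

(-130.4, 104.6)

Circle about each station: (x + 34.6)² + (y − 167.9)² = 114.82²; (x − 166.8)² + (y + 47.7)² = 333.95²; (x + 17.7)² + (y + 28.2)² = 174.18².
Subtracting pairs of circle equations eliminates x²+y² and gives linear equations (the radical axes):
402.8 x − 431.2 y = -97629.01
33.8 x − 392.2 y = -45434.08
Solving the 2×2 system: x ≈ -130.4, y ≈ 104.6 km.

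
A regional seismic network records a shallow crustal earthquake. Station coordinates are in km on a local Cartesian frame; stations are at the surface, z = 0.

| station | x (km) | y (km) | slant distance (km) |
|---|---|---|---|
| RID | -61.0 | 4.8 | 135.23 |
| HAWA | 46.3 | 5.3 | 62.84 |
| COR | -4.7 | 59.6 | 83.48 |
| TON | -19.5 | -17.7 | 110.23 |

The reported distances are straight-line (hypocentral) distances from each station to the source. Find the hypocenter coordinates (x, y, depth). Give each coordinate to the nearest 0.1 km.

(59.3, 40.8, 50.2)

Each station gives a sphere (x−x_i)² + (y−y_i)² + z² = d_i² (stations at z=0).
Subtracting the RID sphere from HAWA and COR: z² cancels, leaving linear equations in x and y:
214.6 x + 1.0 y = 12766.03
112.6 x + 109.6 y = 11148.45
Solving: x ≈ 59.297, y ≈ 40.799 km (keep extra digits for the depth step; rounded: 59.3, 40.8).
Then from the RID sphere: z² = 135.23² − (x + 61.0)² − (y − 4.8)² with x = 59.297, y = 40.799, so z ≈ 50.198 ≈ 50.2 km.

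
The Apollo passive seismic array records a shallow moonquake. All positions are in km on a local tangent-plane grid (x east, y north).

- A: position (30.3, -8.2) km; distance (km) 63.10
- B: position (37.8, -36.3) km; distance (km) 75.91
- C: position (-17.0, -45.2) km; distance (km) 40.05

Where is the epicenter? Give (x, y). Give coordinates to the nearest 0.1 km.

Circle about each station: (x − 30.3)² + (y + 8.2)² = 63.10²; (x − 37.8)² + (y + 36.3)² = 75.91²; (x + 17.0)² + (y + 45.2)² = 40.05².
Subtracting the A equation from the B and C equations removes the quadratic terms:
15.0 x − 56.2 y = -19.52
-94.6 x − 74.0 y = 3724.32
Solving the 2×2 system: x ≈ -32.8, y ≈ -8.4 km.

-32.8 km east, -8.4 km north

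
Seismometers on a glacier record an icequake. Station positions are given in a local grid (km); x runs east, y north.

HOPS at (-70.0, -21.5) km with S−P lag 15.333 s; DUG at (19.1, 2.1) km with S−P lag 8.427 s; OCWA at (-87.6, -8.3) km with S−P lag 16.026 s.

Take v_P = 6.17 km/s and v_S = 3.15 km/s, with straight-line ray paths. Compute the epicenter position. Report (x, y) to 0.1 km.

-3.5 km east, 51.4 km north

Distance from S−P lag: d = Δt · v_P v_S / (v_P − v_S) = Δt · (6.17·3.15)/(6.17−3.15) ≈ 6.4356·Δt.
So d_HOPS = 98.68, d_DUG = 54.23, d_OCWA = 103.14 km.
Circle about each station: (x + 70.0)² + (y + 21.5)² = 98.68²; (x − 19.1)² + (y − 2.1)² = 54.23²; (x + 87.6)² + (y + 8.3)² = 103.14².
Subtracting pairs of circle equations eliminates x²+y² and gives linear equations (the radical axes):
178.2 x + 47.2 y = 1803.82
-35.2 x + 26.4 y = 1480.28
Solving the 2×2 system: x ≈ -3.5, y ≈ 51.4 km.
Check against HOPS (with the unrounded x, y): √((x + 70.0)²+(y + 21.5)²) = 98.69 ≈ 98.68 km. ✓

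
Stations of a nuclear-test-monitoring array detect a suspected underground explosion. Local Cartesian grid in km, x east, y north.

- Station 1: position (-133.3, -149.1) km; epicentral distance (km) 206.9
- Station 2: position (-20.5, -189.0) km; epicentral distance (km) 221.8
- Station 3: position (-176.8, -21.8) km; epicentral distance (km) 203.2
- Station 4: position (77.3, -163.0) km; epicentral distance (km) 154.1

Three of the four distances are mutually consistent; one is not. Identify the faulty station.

Solve using three stations at a time. Using Station 1, Station 3, Station 4 (subtract circle equations pairwise → linear system) gives (x, y) ≈ (26.4, -17.5).
Distances from that point to each station vs reported:
  Station 1: calculated 206.9 vs reported 206.9 → residual 0.0 km
  Station 2: calculated 177.8 vs reported 221.8 → residual 44.0 km
  Station 3: calculated 203.2 vs reported 203.2 → residual 0.0 km
  Station 4: calculated 154.2 vs reported 154.1 → residual 0.1 km
Station 1, Station 3, Station 4 are mutually consistent (residuals ≈ 0); Station 2 is off by 44.0 km.

Station 2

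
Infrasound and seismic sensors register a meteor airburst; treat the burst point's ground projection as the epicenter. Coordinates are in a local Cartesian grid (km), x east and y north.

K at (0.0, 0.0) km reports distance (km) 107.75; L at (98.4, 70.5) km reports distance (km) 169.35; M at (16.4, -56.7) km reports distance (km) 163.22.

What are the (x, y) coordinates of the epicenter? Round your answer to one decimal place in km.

Circle about each station: x² + y² = 107.75²; (x − 98.4)² + (y − 70.5)² = 169.35²; (x − 16.4)² + (y + 56.7)² = 163.22².
Subtracting pairs of circle equations eliminates x²+y² and gives linear equations (the radical axes):
196.8 x + 141.0 y = -2416.55
32.8 x − 113.4 y = -11546.86
Solving the 2×2 system: x ≈ -70.6, y ≈ 81.4 km.

-70.6 km east, 81.4 km north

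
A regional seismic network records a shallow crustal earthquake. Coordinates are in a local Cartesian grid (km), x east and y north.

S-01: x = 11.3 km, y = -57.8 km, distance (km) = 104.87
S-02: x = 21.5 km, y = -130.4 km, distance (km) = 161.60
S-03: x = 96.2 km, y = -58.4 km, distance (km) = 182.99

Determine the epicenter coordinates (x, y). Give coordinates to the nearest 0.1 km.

Circle about each station: (x − 11.3)² + (y + 57.8)² = 104.87²; (x − 21.5)² + (y + 130.4)² = 161.60²; (x − 96.2)² + (y + 58.4)² = 182.99².
Subtracting pairs of circle equations eliminates x²+y² and gives linear equations (the radical axes):
20.4 x − 145.2 y = -1118.96
169.8 x − 1.2 y = -13291.15
Solving the 2×2 system: x ≈ -78.3, y ≈ -3.3 km.

-78.3 km east, -3.3 km north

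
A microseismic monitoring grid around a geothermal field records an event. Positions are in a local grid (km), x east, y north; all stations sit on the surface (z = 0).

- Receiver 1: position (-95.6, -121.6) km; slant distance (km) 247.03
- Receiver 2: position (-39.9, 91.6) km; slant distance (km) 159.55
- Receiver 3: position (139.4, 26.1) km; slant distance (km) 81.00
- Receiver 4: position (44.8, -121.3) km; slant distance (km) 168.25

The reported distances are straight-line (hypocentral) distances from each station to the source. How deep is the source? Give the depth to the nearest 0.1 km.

depth ≈ 64.8 km

Each station gives a sphere (x−x_i)² + (y−y_i)² + z² = d_i² (stations at z=0).
Subtracting the Receiver 1 sphere from Receiver 2 and Receiver 3: z² cancels, leaving linear equations in x and y:
111.4 x + 426.4 y = 21624.27
470.0 x + 295.4 y = 50650.47
Solving: x ≈ 90.803, y ≈ 26.991 km (keep extra digits for the depth step; rounded: 90.8, 27.0).
Then from the Receiver 1 sphere: z² = 247.03² − (x + 95.6)² − (y + 121.6)² with x = 90.803, y = 26.991, so z ≈ 64.796 ≈ 64.8 km.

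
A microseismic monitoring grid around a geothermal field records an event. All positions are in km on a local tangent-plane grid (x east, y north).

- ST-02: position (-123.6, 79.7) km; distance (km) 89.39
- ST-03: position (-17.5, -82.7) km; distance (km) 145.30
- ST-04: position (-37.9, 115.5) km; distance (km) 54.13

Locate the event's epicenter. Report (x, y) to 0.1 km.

Circle about each station: (x + 123.6)² + (y − 79.7)² = 89.39²; (x + 17.5)² + (y + 82.7)² = 145.30²; (x + 37.9)² + (y − 115.5)² = 54.13².
Subtracting the ST-02 equation from the ST-03 and ST-04 equations removes the quadratic terms:
212.2 x − 324.8 y = -27605.03
171.4 x + 71.6 y = -1791.87
Solving the 2×2 system: x ≈ -36.1, y ≈ 61.4 km.
Check against ST-02 (with the unrounded x, y): √((x + 123.6)²+(y − 79.7)²) = 89.39 ≈ 89.39 km. ✓

x ≈ -36.1 km, y ≈ 61.4 km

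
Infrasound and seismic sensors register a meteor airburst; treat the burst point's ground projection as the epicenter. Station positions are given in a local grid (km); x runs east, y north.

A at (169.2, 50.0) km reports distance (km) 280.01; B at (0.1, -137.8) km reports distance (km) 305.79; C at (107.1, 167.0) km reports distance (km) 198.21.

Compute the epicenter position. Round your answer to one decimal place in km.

x ≈ -90.7 km, y ≈ 154.2 km

Circle about each station: (x − 169.2)² + (y − 50.0)² = 280.01²; (x − 0.1)² + (y + 137.8)² = 305.79²; (x − 107.1)² + (y − 167.0)² = 198.21².
Subtracting the A equation from the B and C equations removes the quadratic terms:
-338.2 x − 375.6 y = -27241.71
-124.2 x + 234.0 y = 47349.17
Solving the 2×2 system: x ≈ -90.7, y ≈ 154.2 km.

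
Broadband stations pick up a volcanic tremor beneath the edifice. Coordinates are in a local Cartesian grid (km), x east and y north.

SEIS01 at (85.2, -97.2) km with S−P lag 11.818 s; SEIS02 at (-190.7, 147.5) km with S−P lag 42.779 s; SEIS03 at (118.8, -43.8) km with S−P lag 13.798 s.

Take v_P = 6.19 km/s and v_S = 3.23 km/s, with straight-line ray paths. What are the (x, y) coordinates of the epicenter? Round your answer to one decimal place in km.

x ≈ 25.6 km, y ≈ -44.1 km

Distance from S−P lag: d = Δt · v_P v_S / (v_P − v_S) = Δt · (6.19·3.23)/(6.19−3.23) ≈ 6.7546·Δt.
So d_SEIS01 = 79.83, d_SEIS02 = 288.96, d_SEIS03 = 93.20 km.
Circle about each station: (x − 85.2)² + (y + 97.2)² = 79.83²; (x + 190.7)² + (y − 147.5)² = 288.96²; (x − 118.8)² + (y + 43.8)² = 93.20².
Subtracting the SEIS01 equation from the SEIS02 and SEIS03 equations removes the quadratic terms:
-551.8 x + 489.4 y = -35709.19
67.2 x + 106.8 y = -2988.41
Solving the 2×2 system: x ≈ 25.6, y ≈ -44.1 km.
Check against SEIS01 (with the unrounded x, y): √((x − 85.2)²+(y + 97.2)²) = 79.82 ≈ 79.83 km. ✓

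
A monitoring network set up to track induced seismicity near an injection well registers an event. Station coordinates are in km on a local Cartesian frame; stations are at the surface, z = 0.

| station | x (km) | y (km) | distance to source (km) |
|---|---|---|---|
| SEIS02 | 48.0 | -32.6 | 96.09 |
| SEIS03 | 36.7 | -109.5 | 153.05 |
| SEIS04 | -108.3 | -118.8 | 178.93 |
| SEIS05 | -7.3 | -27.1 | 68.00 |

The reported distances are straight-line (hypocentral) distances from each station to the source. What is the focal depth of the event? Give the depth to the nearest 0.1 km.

Each station gives a sphere (x−x_i)² + (y−y_i)² + z² = d_i² (stations at z=0).
Subtracting the SEIS02 sphere from SEIS03 and SEIS04: z² cancels, leaving linear equations in x and y:
-22.6 x − 153.8 y = -4220.63
-312.6 x − 172.4 y = -307.09
Solving: x ≈ -15.400, y ≈ 29.705 km (keep extra digits for the depth step; rounded: -15.4, 29.7).
Then from the SEIS02 sphere: z² = 96.09² − (x − 48.0)² − (y + 32.6)² with x = -15.400, y = 29.705, so z ≈ 36.494 ≈ 36.5 km.

depth ≈ 36.5 km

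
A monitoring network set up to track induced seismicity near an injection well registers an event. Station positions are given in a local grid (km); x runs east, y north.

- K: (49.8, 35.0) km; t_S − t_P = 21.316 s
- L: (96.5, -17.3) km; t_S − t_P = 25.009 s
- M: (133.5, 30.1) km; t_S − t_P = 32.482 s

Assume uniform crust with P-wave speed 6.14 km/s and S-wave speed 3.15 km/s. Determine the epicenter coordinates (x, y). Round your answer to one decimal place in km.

-63.0 km east, -44.3 km north

Distance from S−P lag: d = Δt · v_P v_S / (v_P − v_S) = Δt · (6.14·3.15)/(6.14−3.15) ≈ 6.4686·Δt.
So d_K = 137.88, d_L = 161.77, d_M = 210.11 km.
Circle about each station: (x − 49.8)² + (y − 35.0)² = 137.88²; (x − 96.5)² + (y + 17.3)² = 161.77²; (x − 133.5)² + (y − 30.1)² = 210.11².
Subtracting pairs of circle equations eliminates x²+y² and gives linear equations (the radical axes):
93.4 x − 104.6 y = -1252.14
167.4 x − 9.8 y = -10112.10
Solving the 2×2 system: x ≈ -63.0, y ≈ -44.3 km.
Check against K (with the unrounded x, y): √((x − 49.8)²+(y − 35.0)²) = 137.87 ≈ 137.88 km. ✓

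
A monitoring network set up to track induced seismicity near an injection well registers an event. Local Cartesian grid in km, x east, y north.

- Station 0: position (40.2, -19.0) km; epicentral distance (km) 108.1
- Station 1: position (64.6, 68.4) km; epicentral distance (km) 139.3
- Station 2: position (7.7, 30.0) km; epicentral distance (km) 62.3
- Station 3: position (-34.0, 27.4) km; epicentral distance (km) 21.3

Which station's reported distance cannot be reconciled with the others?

Station 1

Solve using three stations at a time. Using Station 0, Station 2, Station 3 (subtract circle equations pairwise → linear system) gives (x, y) ≈ (-54.5, 33.1).
Distances from that point to each station vs reported:
  Station 0: calculated 108.1 vs reported 108.1 → residual 0.0 km
  Station 1: calculated 124.2 vs reported 139.3 → residual 15.1 km
  Station 2: calculated 62.3 vs reported 62.3 → residual 0.0 km
  Station 3: calculated 21.3 vs reported 21.3 → residual 0.0 km
Station 0, Station 2, Station 3 are mutually consistent (residuals ≈ 0); Station 1 is off by 15.1 km.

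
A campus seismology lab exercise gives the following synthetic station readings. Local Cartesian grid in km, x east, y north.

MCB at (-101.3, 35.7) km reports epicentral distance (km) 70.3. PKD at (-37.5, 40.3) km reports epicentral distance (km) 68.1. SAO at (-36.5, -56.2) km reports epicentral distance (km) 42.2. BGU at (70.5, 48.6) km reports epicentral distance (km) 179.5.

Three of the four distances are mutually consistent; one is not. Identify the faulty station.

BGU

Solve using three stations at a time. Using MCB, PKD, SAO (subtract circle equations pairwise → linear system) gives (x, y) ≈ (-62.6, -23.0).
Distances from that point to each station vs reported:
  MCB: calculated 70.3 vs reported 70.3 → residual 0.0 km
  PKD: calculated 68.1 vs reported 68.1 → residual 0.0 km
  SAO: calculated 42.2 vs reported 42.2 → residual 0.0 km
  BGU: calculated 151.2 vs reported 179.5 → residual 28.3 km
MCB, PKD, SAO are mutually consistent (residuals ≈ 0); BGU is off by 28.3 km.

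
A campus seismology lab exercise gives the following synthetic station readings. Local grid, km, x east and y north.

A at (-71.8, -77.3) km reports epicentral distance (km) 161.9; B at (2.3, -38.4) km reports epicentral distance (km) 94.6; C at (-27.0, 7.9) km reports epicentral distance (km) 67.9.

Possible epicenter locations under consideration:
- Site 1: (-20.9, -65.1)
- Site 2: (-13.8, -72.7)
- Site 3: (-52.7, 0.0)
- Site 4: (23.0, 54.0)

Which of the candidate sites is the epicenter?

Site 4

For each candidate, compare |candidate − station| to the reported distance:
Site 1: residuals A 109.6, B 59.2, C 5.4 → max 109.6 km
Site 2: residuals A 103.7, B 56.7, C 13.8 → max 103.7 km
Site 3: residuals A 82.3, B 27.5, C 41.0 → max 82.3 km
Site 4: residuals A 0.0, B 0.1, C 0.1 → max 0.1 km
Only Site 4 has all residuals ≈ 0.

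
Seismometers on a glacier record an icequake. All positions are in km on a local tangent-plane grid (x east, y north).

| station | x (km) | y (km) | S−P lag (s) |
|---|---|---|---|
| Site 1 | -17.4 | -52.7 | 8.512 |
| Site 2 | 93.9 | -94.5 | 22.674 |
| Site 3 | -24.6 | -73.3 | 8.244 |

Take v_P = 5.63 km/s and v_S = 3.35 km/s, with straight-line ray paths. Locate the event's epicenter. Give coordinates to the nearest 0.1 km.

(-87.6, -47.2)

Distance from S−P lag: d = Δt · v_P v_S / (v_P − v_S) = Δt · (5.63·3.35)/(5.63−3.35) ≈ 8.2721·Δt.
So d_Site 1 = 70.41, d_Site 2 = 187.56, d_Site 3 = 68.20 km.
Circle about each station: (x + 17.4)² + (y + 52.7)² = 70.41²; (x − 93.9)² + (y + 94.5)² = 187.56²; (x + 24.6)² + (y + 73.3)² = 68.20².
Subtracting the Site 1 equation from the Site 2 and Site 3 equations removes the quadratic terms:
222.6 x − 83.6 y = -15553.78
-14.4 x − 41.2 y = 3204.33
Solving the 2×2 system: x ≈ -87.6, y ≈ -47.2 km.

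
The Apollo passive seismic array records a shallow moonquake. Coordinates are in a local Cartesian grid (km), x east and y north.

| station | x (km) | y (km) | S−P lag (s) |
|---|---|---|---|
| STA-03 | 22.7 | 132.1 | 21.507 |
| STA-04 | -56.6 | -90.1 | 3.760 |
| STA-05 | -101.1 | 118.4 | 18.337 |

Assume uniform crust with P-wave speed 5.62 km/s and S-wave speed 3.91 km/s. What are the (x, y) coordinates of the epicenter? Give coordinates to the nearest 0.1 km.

Distance from S−P lag: d = Δt · v_P v_S / (v_P − v_S) = Δt · (5.62·3.91)/(5.62−3.91) ≈ 12.8504·Δt.
So d_STA-03 = 276.37, d_STA-04 = 48.32, d_STA-05 = 235.64 km.
Circle about each station: (x − 22.7)² + (y − 132.1)² = 276.37²; (x + 56.6)² + (y + 90.1)² = 48.32²; (x + 101.1)² + (y − 118.4)² = 235.64².
Subtracting pairs of circle equations eliminates x²+y² and gives linear equations (the radical axes):
-158.6 x − 444.4 y = 67401.42
-247.6 x − 27.4 y = 27128.24
Solving the 2×2 system: x ≈ -96.6, y ≈ -117.2 km.

(-96.6, -117.2)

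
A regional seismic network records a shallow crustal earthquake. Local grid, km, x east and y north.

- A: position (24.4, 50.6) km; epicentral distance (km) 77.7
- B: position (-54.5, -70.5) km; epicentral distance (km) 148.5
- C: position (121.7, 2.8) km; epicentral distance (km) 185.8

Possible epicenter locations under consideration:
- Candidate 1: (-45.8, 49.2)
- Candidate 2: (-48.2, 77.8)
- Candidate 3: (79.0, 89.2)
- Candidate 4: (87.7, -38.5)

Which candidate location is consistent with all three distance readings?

For each candidate, compare |candidate − station| to the reported distance:
Candidate 1: residuals A 7.5, B 28.5, C 12.0 → max 28.5 km
Candidate 2: residuals A 0.2, B 0.1, C 0.1 → max 0.2 km
Candidate 3: residuals A 10.8, B 59.6, C 89.4 → max 89.4 km
Candidate 4: residuals A 31.6, B 2.7, C 132.3 → max 132.3 km
Only Candidate 2 has all residuals ≈ 0.

Candidate 2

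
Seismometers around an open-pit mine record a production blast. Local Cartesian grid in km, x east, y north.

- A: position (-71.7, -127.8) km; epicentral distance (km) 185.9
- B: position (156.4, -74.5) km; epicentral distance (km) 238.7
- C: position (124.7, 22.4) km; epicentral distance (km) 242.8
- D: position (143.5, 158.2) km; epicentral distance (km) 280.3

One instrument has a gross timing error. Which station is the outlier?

B

Solve using three stations at a time. Using A, C, D (subtract circle equations pairwise → linear system) gives (x, y) ≈ (-116.2, 52.7).
Distances from that point to each station vs reported:
  A: calculated 185.9 vs reported 185.9 → residual 0.0 km
  B: calculated 300.9 vs reported 238.7 → residual 62.2 km
  C: calculated 242.8 vs reported 242.8 → residual 0.0 km
  D: calculated 280.3 vs reported 280.3 → residual 0.0 km
A, C, D are mutually consistent (residuals ≈ 0); B is off by 62.2 km.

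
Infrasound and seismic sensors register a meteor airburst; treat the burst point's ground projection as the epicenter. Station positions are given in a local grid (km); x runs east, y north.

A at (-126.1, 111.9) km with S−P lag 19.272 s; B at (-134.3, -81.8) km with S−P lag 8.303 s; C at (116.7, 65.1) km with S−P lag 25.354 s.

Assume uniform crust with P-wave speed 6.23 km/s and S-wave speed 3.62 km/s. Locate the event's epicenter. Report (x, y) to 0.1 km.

Distance from S−P lag: d = Δt · v_P v_S / (v_P − v_S) = Δt · (6.23·3.62)/(6.23−3.62) ≈ 8.6408·Δt.
So d_A = 166.53, d_B = 71.74, d_C = 219.08 km.
Circle about each station: (x + 126.1)² + (y − 111.9)² = 166.53²; (x + 134.3)² + (y + 81.8)² = 71.74²; (x − 116.7)² + (y − 65.1)² = 219.08².
Subtracting pairs of circle equations eliminates x²+y² and gives linear equations (the radical axes):
-16.4 x − 387.4 y = 18890.52
485.6 x − 93.6 y = -30829.73
Solving the 2×2 system: x ≈ -72.3, y ≈ -45.7 km.

x ≈ -72.3 km, y ≈ -45.7 km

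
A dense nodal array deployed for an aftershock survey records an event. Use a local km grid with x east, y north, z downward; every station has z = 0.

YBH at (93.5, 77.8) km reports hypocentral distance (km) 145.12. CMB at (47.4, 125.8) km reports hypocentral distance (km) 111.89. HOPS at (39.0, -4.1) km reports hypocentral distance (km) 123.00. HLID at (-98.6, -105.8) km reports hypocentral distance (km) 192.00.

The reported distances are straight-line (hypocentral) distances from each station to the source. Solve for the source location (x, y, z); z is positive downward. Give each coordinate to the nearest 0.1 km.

x ≈ -48.2 km, y ≈ 76.8 km, depth ≈ 31.3 km

Each station gives a sphere (x−x_i)² + (y−y_i)² + z² = d_i² (stations at z=0).
Subtracting the YBH sphere from CMB and HOPS: z² cancels, leaving linear equations in x and y:
-92.2 x + 96.0 y = 11817.75
-109.0 x − 163.8 y = -7326.47
Solving: x ≈ -48.204, y ≈ 76.805 km (keep extra digits for the depth step; rounded: -48.2, 76.8).
Then from the YBH sphere: z² = 145.12² − (x − 93.5)² − (y − 77.8)² with x = -48.204, y = 76.805, so z ≈ 31.286 ≈ 31.3 km.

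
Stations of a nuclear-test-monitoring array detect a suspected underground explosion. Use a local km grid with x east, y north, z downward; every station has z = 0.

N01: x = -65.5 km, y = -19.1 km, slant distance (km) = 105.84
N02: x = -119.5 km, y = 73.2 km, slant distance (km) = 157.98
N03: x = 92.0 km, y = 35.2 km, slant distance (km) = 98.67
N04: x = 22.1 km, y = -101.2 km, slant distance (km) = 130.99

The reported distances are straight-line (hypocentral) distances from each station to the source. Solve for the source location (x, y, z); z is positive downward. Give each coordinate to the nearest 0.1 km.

Each station gives a sphere (x−x_i)² + (y−y_i)² + z² = d_i² (stations at z=0).
Subtracting the N01 sphere from N02 and N03: z² cancels, leaving linear equations in x and y:
-108.0 x + 184.6 y = 1227.86
315.0 x + 108.6 y = 6514.32
Solving: x ≈ 15.301, y ≈ 15.603 km (keep extra digits for the depth step; rounded: 15.3, 15.6).
Then from the N01 sphere: z² = 105.84² − (x + 65.5)² − (y + 19.1)² with x = 15.301, y = 15.603, so z ≈ 58.898 ≈ 58.9 km.
Check against N04 (with the unrounded solution): distance 130.99 ≈ 130.99 km. ✓

x ≈ 15.3 km, y ≈ 15.6 km, depth ≈ 58.9 km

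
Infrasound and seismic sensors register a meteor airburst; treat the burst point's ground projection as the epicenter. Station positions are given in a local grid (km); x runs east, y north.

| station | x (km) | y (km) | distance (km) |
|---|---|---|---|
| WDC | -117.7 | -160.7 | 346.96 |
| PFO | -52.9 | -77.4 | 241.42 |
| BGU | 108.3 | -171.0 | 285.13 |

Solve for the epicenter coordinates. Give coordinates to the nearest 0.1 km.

Circle about each station: (x + 117.7)² + (y + 160.7)² = 346.96²; (x + 52.9)² + (y + 77.4)² = 241.42²; (x − 108.3)² + (y + 171.0)² = 285.13².
Subtracting the WDC equation from the PFO and BGU equations removes the quadratic terms:
129.6 x + 166.6 y = 31209.02
452.0 x − 20.6 y = 40374.23
Solving the 2×2 system: x ≈ 94.5, y ≈ 113.8 km.

94.5 km east, 113.8 km north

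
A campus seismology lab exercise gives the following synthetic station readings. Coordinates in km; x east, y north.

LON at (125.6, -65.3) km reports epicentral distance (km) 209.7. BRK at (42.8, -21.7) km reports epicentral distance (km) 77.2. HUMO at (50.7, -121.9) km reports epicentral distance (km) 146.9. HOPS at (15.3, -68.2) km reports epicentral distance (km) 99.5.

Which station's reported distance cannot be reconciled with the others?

BRK

Solve using three stations at a time. Using LON, HUMO, HOPS (subtract circle equations pairwise → linear system) gives (x, y) ≈ (-84.1, -63.5).
Distances from that point to each station vs reported:
  LON: calculated 209.7 vs reported 209.7 → residual 0.0 km
  BRK: calculated 133.6 vs reported 77.2 → residual 56.4 km
  HUMO: calculated 146.9 vs reported 146.9 → residual 0.0 km
  HOPS: calculated 99.5 vs reported 99.5 → residual 0.0 km
LON, HUMO, HOPS are mutually consistent (residuals ≈ 0); BRK is off by 56.4 km.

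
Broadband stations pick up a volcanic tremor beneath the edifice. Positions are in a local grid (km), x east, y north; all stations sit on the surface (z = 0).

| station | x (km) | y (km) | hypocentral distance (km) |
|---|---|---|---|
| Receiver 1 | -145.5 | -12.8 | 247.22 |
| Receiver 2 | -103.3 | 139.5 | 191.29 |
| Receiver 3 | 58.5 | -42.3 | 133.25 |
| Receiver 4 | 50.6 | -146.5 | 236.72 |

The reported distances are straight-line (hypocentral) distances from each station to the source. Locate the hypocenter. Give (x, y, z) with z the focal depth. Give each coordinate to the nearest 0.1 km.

Each station gives a sphere (x−x_i)² + (y−y_i)² + z² = d_i² (stations at z=0).
Subtracting the Receiver 1 sphere from Receiver 2 and Receiver 3: z² cancels, leaving linear equations in x and y:
84.4 x + 304.6 y = 33322.91
408.0 x − 59.0 y = 27239.62
Solving: x ≈ 79.402, y ≈ 87.398 km (keep extra digits for the depth step; rounded: 79.4, 87.4).
Then from the Receiver 1 sphere: z² = 247.22² − (x + 145.5)² − (y + 12.8)² with x = 79.402, y = 87.398, so z ≈ 22.298 ≈ 22.3 km.
Check against Receiver 4 (with the unrounded solution): distance 236.72 ≈ 236.72 km. ✓

(79.4, 87.4, 22.3)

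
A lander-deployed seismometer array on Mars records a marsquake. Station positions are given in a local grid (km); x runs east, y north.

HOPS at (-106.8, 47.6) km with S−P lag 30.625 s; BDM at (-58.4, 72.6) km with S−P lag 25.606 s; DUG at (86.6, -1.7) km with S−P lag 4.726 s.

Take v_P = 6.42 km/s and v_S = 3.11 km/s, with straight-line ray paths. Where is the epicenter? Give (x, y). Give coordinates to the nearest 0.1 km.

Distance from S−P lag: d = Δt · v_P v_S / (v_P − v_S) = Δt · (6.42·3.11)/(6.42−3.11) ≈ 6.0321·Δt.
So d_HOPS = 184.73, d_BDM = 154.46, d_DUG = 28.51 km.
Circle about each station: (x + 106.8)² + (y − 47.6)² = 184.73²; (x + 58.4)² + (y − 72.6)² = 154.46²; (x − 86.6)² + (y + 1.7)² = 28.51².
Subtracting the HOPS equation from the BDM and DUG equations removes the quadratic terms:
96.8 x + 50.0 y = 5276.60
386.8 x − 98.6 y = 27142.80
Solving the 2×2 system: x ≈ 65.0, y ≈ -20.3 km.

65.0 km east, -20.3 km north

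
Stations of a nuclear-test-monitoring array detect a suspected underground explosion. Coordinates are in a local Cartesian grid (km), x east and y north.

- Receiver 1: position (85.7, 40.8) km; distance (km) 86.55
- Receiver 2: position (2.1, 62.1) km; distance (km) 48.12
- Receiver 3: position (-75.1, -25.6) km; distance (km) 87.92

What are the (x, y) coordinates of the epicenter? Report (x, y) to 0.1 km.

(3.4, 14.0)

Circle about each station: (x − 85.7)² + (y − 40.8)² = 86.55²; (x − 2.1)² + (y − 62.1)² = 48.12²; (x + 75.1)² + (y + 25.6)² = 87.92².
Subtracting the Receiver 1 equation from the Receiver 2 and Receiver 3 equations removes the quadratic terms:
-167.2 x + 42.6 y = 27.06
-321.6 x − 132.8 y = -2952.78
Solving the 2×2 system: x ≈ 3.4, y ≈ 14.0 km.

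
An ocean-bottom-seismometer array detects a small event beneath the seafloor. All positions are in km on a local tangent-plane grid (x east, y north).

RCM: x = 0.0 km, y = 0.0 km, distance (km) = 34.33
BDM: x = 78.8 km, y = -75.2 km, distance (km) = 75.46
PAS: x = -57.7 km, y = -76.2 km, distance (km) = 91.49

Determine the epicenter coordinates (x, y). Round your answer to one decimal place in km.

Circle about each station: x² + y² = 34.33²; (x − 78.8)² + (y + 75.2)² = 75.46²; (x + 57.7)² + (y + 76.2)² = 91.49².
Subtracting the RCM equation from the BDM and PAS equations removes the quadratic terms:
157.6 x − 150.4 y = 7348.82
-115.4 x − 152.4 y = 1943.86
Solving the 2×2 system: x ≈ 20.0, y ≈ -27.9 km.

20.0 km east, -27.9 km north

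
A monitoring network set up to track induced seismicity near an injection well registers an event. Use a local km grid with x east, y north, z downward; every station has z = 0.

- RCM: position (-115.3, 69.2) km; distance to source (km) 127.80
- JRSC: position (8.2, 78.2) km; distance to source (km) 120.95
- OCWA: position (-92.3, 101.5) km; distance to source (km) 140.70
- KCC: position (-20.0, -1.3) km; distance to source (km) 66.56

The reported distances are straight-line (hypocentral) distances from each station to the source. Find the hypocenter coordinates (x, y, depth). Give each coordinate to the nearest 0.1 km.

x ≈ -40.3 km, y ≈ -13.5 km, depth ≈ 62.2 km

Each station gives a sphere (x−x_i)² + (y−y_i)² + z² = d_i² (stations at z=0).
Subtracting the RCM sphere from JRSC and OCWA: z² cancels, leaving linear equations in x and y:
247.0 x + 18.0 y = -10196.31
46.0 x + 64.6 y = -2724.84
Solving: x ≈ -40.298, y ≈ -13.485 km (keep extra digits for the depth step; rounded: -40.3, -13.5).
Then from the RCM sphere: z² = 127.80² − (x + 115.3)² − (y − 69.2)² with x = -40.298, y = -13.485, so z ≈ 62.215 ≈ 62.2 km.
Check against KCC (with the unrounded solution): distance 66.57 ≈ 66.56 km. ✓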